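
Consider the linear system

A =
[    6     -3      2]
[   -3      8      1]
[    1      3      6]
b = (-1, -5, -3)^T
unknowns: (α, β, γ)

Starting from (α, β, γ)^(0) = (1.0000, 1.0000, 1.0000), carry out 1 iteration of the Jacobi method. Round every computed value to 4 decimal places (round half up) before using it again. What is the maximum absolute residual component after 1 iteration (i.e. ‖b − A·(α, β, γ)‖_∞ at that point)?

5.1252

Iteration 1:
  α = (-1 - (-3)·1.0000 - (2)·1.0000) / (6) = 0.0000
  β = (-5 - (-3)·1.0000 - (1)·1.0000) / (8) = -0.3750
  γ = (-3 - (1)·1.0000 - (3)·1.0000) / (6) = -1.1667
Residual b − A·x = (0.2084, -0.8333, 5.1252); ∞-norm = 5.1252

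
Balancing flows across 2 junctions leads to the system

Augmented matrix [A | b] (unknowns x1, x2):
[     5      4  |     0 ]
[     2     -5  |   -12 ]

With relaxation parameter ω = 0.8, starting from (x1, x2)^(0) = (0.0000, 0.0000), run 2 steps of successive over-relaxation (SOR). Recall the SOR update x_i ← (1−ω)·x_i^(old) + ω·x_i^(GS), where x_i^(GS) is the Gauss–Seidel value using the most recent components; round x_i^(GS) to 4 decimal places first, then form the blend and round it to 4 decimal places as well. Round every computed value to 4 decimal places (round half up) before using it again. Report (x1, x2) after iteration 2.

(-1.2288, 1.9108)

Iteration 1:
  x1: GS value = (0 - (4)·0.0000) / (5) = 0.0000;  x1 ← (1−ω)·0.0000 + ω·0.0000 = 0.0000
  x2: GS value = (-12 - (2)·0.0000) / (-5) = 2.4000;  x2 ← (1−ω)·0.0000 + ω·2.4000 = 1.9200
Iteration 2:
  x1: GS value = (0 - (4)·1.9200) / (5) = -1.5360;  x1 ← (1−ω)·0.0000 + ω·-1.5360 = -1.2288
  x2: GS value = (-12 - (2)·-1.2288) / (-5) = 1.9085;  x2 ← (1−ω)·1.9200 + ω·1.9085 = 1.9108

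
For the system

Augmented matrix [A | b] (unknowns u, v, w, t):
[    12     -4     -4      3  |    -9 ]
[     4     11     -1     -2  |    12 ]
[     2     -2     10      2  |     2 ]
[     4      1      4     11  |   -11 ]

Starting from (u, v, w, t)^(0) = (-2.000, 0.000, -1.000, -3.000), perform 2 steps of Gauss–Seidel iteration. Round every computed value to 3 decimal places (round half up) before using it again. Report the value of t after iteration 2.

-1.342

Iteration 1:
  u = (-9 - (-4)·0.000 - (-4)·-1.000 - (3)·-3.000) / (12) = -0.333
  v = (12 - (4)·-0.333 - (-1)·-1.000 - (-2)·-3.000) / (11) = 0.576
  w = (2 - (2)·-0.333 - (-2)·0.576 - (2)·-3.000) / (10) = 0.982
  t = (-11 - (4)·-0.333 - (1)·0.576 - (4)·0.982) / (11) = -1.288
Iteration 2:
  u = (-9 - (-4)·0.576 - (-4)·0.982 - (3)·-1.288) / (12) = 0.091
  v = (12 - (4)·0.091 - (-1)·0.982 - (-2)·-1.288) / (11) = 0.913
  w = (2 - (2)·0.091 - (-2)·0.913 - (2)·-1.288) / (10) = 0.622
  t = (-11 - (4)·0.091 - (1)·0.913 - (4)·0.622) / (11) = -1.342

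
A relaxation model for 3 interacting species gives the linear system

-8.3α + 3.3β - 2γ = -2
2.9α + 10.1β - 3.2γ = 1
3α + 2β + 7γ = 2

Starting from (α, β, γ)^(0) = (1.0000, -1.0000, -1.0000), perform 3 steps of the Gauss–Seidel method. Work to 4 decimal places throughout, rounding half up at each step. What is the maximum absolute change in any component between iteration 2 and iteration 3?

Iteration 1:
  α = (-2 - (3.3)·-1.0000 - (-2)·-1.0000) / (-8.3) = 0.0843
  β = (1 - (2.9)·0.0843 - (-3.2)·-1.0000) / (10.1) = -0.2420
  γ = (2 - (3)·0.0843 - (2)·-0.2420) / (7) = 0.3187
Iteration 2:
  α = (-2 - (3.3)·-0.2420 - (-2)·0.3187) / (-8.3) = 0.0680
  β = (1 - (2.9)·0.0680 - (-3.2)·0.3187) / (10.1) = 0.1805
  γ = (2 - (3)·0.0680 - (2)·0.1805) / (7) = 0.2050
Iteration 3:
  α = (-2 - (3.3)·0.1805 - (-2)·0.2050) / (-8.3) = 0.2633
  β = (1 - (2.9)·0.2633 - (-3.2)·0.2050) / (10.1) = 0.0884
  γ = (2 - (3)·0.2633 - (2)·0.0884) / (7) = 0.1476
Change: (0.1953, -0.0921, -0.0574) → max |·| = 0.1953

0.1953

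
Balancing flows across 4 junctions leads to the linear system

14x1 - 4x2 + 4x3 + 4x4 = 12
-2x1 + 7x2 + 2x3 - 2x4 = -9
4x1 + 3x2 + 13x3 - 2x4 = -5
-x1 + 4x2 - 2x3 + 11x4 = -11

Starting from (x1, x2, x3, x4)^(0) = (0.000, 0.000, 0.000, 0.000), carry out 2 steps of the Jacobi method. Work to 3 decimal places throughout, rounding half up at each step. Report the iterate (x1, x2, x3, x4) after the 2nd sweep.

Iteration 1:
  x1 = (12 - (-4)·0.000 - (4)·0.000 - (4)·0.000) / (14) = 0.857
  x2 = (-9 - (-2)·0.000 - (2)·0.000 - (-2)·0.000) / (7) = -1.286
  x3 = (-5 - (4)·0.000 - (3)·0.000 - (-2)·0.000) / (13) = -0.385
  x4 = (-11 - (-1)·0.000 - (4)·0.000 - (-2)·0.000) / (11) = -1.000
Iteration 2:
  x1 = (12 - (-4)·-1.286 - (4)·-0.385 - (4)·-1.000) / (14) = 0.885
  x2 = (-9 - (-2)·0.857 - (2)·-0.385 - (-2)·-1.000) / (7) = -1.217
  x3 = (-5 - (4)·0.857 - (3)·-1.286 - (-2)·-1.000) / (13) = -0.505
  x4 = (-11 - (-1)·0.857 - (4)·-1.286 - (-2)·-0.385) / (11) = -0.524

(0.885, -1.217, -0.505, -0.524)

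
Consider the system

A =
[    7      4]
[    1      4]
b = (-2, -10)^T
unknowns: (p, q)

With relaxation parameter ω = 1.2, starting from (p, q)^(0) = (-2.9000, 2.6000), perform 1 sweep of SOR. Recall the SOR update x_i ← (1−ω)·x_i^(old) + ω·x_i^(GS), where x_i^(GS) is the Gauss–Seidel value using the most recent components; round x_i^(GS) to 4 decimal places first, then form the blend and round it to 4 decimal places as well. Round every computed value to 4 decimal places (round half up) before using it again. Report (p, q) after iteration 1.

Iteration 1:
  p: GS value = (-2 - (4)·2.6000) / (7) = -1.7714;  p ← (1−ω)·-2.9000 + ω·-1.7714 = -1.5457
  q: GS value = (-10 - (1)·-1.5457) / (4) = -2.1136;  q ← (1−ω)·2.6000 + ω·-2.1136 = -3.0563

(-1.5457, -3.0563)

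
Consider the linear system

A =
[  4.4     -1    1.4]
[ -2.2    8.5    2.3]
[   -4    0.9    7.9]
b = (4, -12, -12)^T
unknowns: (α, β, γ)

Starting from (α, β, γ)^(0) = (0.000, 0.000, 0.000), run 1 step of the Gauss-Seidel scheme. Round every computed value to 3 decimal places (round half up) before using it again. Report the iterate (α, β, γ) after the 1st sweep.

Iteration 1:
  α = (4 - (-1)·0.000 - (1.4)·0.000) / (4.4) = 0.909
  β = (-12 - (-2.2)·0.909 - (2.3)·0.000) / (8.5) = -1.176
  γ = (-12 - (-4)·0.909 - (0.9)·-1.176) / (7.9) = -0.925

(0.909, -1.176, -0.925)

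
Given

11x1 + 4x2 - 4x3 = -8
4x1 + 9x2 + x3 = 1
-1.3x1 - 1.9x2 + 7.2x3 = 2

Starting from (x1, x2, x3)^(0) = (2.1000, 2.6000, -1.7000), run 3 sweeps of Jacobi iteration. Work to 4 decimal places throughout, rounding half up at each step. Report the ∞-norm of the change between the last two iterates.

Iteration 1:
  x1 = (-8 - (4)·2.6000 - (-4)·-1.7000) / (11) = -2.2909
  x2 = (1 - (4)·2.1000 - (1)·-1.7000) / (9) = -0.6333
  x3 = (2 - (-1.3)·2.1000 - (-1.9)·2.6000) / (7.2) = 1.3431
Iteration 2:
  x1 = (-8 - (4)·-0.6333 - (-4)·1.3431) / (11) = -0.0086
  x2 = (1 - (4)·-2.2909 - (1)·1.3431) / (9) = 0.9801
  x3 = (2 - (-1.3)·-2.2909 - (-1.9)·-0.6333) / (7.2) = -0.3030
Iteration 3:
  x1 = (-8 - (4)·0.9801 - (-4)·-0.3030) / (11) = -1.1939
  x2 = (1 - (4)·-0.0086 - (1)·-0.3030) / (9) = 0.1486
  x3 = (2 - (-1.3)·-0.0086 - (-1.9)·0.9801) / (7.2) = 0.5349
Change: (-1.1853, -0.8315, 0.8379) → max |·| = 1.1853

1.1853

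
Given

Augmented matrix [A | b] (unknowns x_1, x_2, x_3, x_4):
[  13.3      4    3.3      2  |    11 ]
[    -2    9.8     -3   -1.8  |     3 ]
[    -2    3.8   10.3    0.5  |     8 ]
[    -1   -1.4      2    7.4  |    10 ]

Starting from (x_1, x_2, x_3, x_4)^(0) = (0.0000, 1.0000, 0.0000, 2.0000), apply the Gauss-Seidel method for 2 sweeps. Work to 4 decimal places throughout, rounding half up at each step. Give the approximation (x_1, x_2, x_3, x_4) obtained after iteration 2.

Iteration 1:
  x_1 = (11 - (4)·1.0000 - (3.3)·0.0000 - (2)·2.0000) / (13.3) = 0.2256
  x_2 = (3 - (-2)·0.2256 - (-3)·0.0000 - (-1.8)·2.0000) / (9.8) = 0.7195
  x_3 = (8 - (-2)·0.2256 - (3.8)·0.7195 - (0.5)·2.0000) / (10.3) = 0.4580
  x_4 = (10 - (-1)·0.2256 - (-1.4)·0.7195 - (2)·0.4580) / (7.4) = 1.3942
Iteration 2:
  x_1 = (11 - (4)·0.7195 - (3.3)·0.4580 - (2)·1.3942) / (13.3) = 0.2874
  x_2 = (3 - (-2)·0.2874 - (-3)·0.4580 - (-1.8)·1.3942) / (9.8) = 0.7611
  x_3 = (8 - (-2)·0.2874 - (3.8)·0.7611 - (0.5)·1.3942) / (10.3) = 0.4840
  x_4 = (10 - (-1)·0.2874 - (-1.4)·0.7611 - (2)·0.4840) / (7.4) = 1.4034

(0.2874, 0.7611, 0.4840, 1.4034)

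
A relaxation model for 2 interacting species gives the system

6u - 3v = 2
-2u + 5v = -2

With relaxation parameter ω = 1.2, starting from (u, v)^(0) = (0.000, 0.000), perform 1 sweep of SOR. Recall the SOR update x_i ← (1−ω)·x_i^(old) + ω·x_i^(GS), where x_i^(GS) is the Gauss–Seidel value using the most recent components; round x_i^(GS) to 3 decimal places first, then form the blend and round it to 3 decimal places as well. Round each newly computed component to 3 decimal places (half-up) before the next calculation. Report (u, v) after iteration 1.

Iteration 1:
  u: GS value = (2 - (-3)·0.000) / (6) = 0.333;  u ← (1−ω)·0.000 + ω·0.333 = 0.400
  v: GS value = (-2 - (-2)·0.400) / (5) = -0.240;  v ← (1−ω)·0.000 + ω·-0.240 = -0.288

(0.400, -0.288)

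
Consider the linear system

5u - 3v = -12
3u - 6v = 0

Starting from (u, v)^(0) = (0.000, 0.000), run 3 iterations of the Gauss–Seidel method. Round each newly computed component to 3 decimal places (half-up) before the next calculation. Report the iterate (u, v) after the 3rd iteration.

(-3.336, -1.668)

Iteration 1:
  u = (-12 - (-3)·0.000) / (5) = -2.400
  v = (0 - (3)·-2.400) / (-6) = -1.200
Iteration 2:
  u = (-12 - (-3)·-1.200) / (5) = -3.120
  v = (0 - (3)·-3.120) / (-6) = -1.560
Iteration 3:
  u = (-12 - (-3)·-1.560) / (5) = -3.336
  v = (0 - (3)·-3.336) / (-6) = -1.668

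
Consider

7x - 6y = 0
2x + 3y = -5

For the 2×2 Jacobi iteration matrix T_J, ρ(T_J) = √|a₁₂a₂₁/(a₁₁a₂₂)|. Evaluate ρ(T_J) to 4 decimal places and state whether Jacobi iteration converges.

a₁₂a₂₁/(a₁₁a₂₂) = (-6)·(2) / ((7)·(3)) = -0.571429
ρ = √|-0.571429| = √0.571429 = 0.7559
ρ < 1, so Jacobi converges

0.7559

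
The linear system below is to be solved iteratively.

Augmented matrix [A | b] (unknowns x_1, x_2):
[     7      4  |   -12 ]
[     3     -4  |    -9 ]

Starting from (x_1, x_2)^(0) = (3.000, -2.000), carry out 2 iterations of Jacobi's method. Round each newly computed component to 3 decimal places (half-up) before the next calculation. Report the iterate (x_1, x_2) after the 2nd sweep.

Iteration 1:
  x_1 = (-12 - (4)·-2.000) / (7) = -0.571
  x_2 = (-9 - (3)·3.000) / (-4) = 4.500
Iteration 2:
  x_1 = (-12 - (4)·4.500) / (7) = -4.286
  x_2 = (-9 - (3)·-0.571) / (-4) = 1.822

(-4.286, 1.822)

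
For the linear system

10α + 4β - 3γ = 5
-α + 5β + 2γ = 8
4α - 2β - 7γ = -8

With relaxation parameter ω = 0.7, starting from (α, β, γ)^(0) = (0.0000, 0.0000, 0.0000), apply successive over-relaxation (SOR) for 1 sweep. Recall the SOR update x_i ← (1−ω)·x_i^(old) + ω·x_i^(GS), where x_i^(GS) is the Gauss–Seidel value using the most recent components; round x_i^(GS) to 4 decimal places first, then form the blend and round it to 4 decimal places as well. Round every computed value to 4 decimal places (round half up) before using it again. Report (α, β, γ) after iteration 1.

Iteration 1:
  α: GS value = (5 - (4)·0.0000 - (-3)·0.0000) / (10) = 0.5000;  α ← (1−ω)·0.0000 + ω·0.5000 = 0.3500
  β: GS value = (8 - (-1)·0.3500 - (2)·0.0000) / (5) = 1.6700;  β ← (1−ω)·0.0000 + ω·1.6700 = 1.1690
  γ: GS value = (-8 - (4)·0.3500 - (-2)·1.1690) / (-7) = 1.0089;  γ ← (1−ω)·0.0000 + ω·1.0089 = 0.7062

(0.3500, 1.1690, 0.7062)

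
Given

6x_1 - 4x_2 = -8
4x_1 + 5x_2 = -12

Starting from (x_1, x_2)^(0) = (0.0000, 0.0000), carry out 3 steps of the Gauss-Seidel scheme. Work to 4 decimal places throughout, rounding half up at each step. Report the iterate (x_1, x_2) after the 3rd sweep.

Iteration 1:
  x_1 = (-8 - (-4)·0.0000) / (6) = -1.3333
  x_2 = (-12 - (4)·-1.3333) / (5) = -1.3334
Iteration 2:
  x_1 = (-8 - (-4)·-1.3334) / (6) = -2.2223
  x_2 = (-12 - (4)·-2.2223) / (5) = -0.6222
Iteration 3:
  x_1 = (-8 - (-4)·-0.6222) / (6) = -1.7481
  x_2 = (-12 - (4)·-1.7481) / (5) = -1.0015

(-1.7481, -1.0015)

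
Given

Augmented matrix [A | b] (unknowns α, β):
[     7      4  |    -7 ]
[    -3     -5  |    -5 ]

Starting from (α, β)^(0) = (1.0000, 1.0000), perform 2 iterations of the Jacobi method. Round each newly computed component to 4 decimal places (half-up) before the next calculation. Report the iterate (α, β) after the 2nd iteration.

Iteration 1:
  α = (-7 - (4)·1.0000) / (7) = -1.5714
  β = (-5 - (-3)·1.0000) / (-5) = 0.4000
Iteration 2:
  α = (-7 - (4)·0.4000) / (7) = -1.2286
  β = (-5 - (-3)·-1.5714) / (-5) = 1.9428

(-1.2286, 1.9428)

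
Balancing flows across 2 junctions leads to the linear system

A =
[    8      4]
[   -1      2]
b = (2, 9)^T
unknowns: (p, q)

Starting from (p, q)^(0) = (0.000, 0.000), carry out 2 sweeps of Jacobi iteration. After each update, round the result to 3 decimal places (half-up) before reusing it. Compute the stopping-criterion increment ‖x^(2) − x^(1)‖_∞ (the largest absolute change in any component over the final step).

Iteration 1:
  p = (2 - (4)·0.000) / (8) = 0.250
  q = (9 - (-1)·0.000) / (2) = 4.500
Iteration 2:
  p = (2 - (4)·4.500) / (8) = -2.000
  q = (9 - (-1)·0.250) / (2) = 4.625
Change: (-2.250, 0.125) → max |·| = 2.250

2.250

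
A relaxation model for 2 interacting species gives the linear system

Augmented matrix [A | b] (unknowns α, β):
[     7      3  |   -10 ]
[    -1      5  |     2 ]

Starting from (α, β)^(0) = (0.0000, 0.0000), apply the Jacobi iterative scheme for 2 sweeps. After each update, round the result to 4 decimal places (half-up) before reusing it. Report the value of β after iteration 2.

0.1143

Iteration 1:
  α = (-10 - (3)·0.0000) / (7) = -1.4286
  β = (2 - (-1)·0.0000) / (5) = 0.4000
Iteration 2:
  α = (-10 - (3)·0.4000) / (7) = -1.6000
  β = (2 - (-1)·-1.4286) / (5) = 0.1143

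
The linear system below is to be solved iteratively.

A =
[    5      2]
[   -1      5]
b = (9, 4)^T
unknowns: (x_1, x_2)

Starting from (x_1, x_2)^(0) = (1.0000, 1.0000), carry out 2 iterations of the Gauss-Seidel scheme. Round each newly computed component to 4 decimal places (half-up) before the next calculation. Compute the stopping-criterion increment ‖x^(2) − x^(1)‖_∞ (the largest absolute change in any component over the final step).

Iteration 1:
  x_1 = (9 - (2)·1.0000) / (5) = 1.4000
  x_2 = (4 - (-1)·1.4000) / (5) = 1.0800
Iteration 2:
  x_1 = (9 - (2)·1.0800) / (5) = 1.3680
  x_2 = (4 - (-1)·1.3680) / (5) = 1.0736
Change: (-0.0320, -0.0064) → max |·| = 0.0320

0.0320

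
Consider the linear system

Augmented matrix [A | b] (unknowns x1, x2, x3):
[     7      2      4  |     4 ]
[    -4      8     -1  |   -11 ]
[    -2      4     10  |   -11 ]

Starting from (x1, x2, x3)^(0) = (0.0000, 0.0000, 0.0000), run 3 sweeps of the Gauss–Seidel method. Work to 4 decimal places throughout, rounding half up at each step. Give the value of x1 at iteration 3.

1.1115

Iteration 1:
  x1 = (4 - (2)·0.0000 - (4)·0.0000) / (7) = 0.5714
  x2 = (-11 - (-4)·0.5714 - (-1)·0.0000) / (8) = -1.0893
  x3 = (-11 - (-2)·0.5714 - (4)·-1.0893) / (10) = -0.5500
Iteration 2:
  x1 = (4 - (2)·-1.0893 - (4)·-0.5500) / (7) = 1.1969
  x2 = (-11 - (-4)·1.1969 - (-1)·-0.5500) / (8) = -0.8453
  x3 = (-11 - (-2)·1.1969 - (4)·-0.8453) / (10) = -0.5225
Iteration 3:
  x1 = (4 - (2)·-0.8453 - (4)·-0.5225) / (7) = 1.1115
  x2 = (-11 - (-4)·1.1115 - (-1)·-0.5225) / (8) = -0.8846
  x3 = (-11 - (-2)·1.1115 - (4)·-0.8846) / (10) = -0.5239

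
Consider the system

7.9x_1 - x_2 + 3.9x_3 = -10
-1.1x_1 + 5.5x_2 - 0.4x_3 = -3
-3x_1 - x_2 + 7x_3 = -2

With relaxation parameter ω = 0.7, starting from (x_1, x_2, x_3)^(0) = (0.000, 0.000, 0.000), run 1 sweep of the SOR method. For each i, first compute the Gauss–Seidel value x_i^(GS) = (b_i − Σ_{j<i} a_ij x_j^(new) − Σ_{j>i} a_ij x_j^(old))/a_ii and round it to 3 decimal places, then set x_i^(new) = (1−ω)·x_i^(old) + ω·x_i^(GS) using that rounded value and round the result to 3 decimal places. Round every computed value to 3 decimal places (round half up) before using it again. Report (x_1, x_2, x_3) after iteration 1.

(-0.886, -0.506, -0.517)

Iteration 1:
  x_1: GS value = (-10 - (-1)·0.000 - (3.9)·0.000) / (7.9) = -1.266;  x_1 ← (1−ω)·0.000 + ω·-1.266 = -0.886
  x_2: GS value = (-3 - (-1.1)·-0.886 - (-0.4)·0.000) / (5.5) = -0.723;  x_2 ← (1−ω)·0.000 + ω·-0.723 = -0.506
  x_3: GS value = (-2 - (-3)·-0.886 - (-1)·-0.506) / (7) = -0.738;  x_3 ← (1−ω)·0.000 + ω·-0.738 = -0.517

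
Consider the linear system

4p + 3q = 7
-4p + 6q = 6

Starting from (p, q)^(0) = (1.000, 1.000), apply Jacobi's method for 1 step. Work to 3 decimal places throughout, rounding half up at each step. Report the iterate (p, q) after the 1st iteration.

Iteration 1:
  p = (7 - (3)·1.000) / (4) = 1.000
  q = (6 - (-4)·1.000) / (6) = 1.667

(1.000, 1.667)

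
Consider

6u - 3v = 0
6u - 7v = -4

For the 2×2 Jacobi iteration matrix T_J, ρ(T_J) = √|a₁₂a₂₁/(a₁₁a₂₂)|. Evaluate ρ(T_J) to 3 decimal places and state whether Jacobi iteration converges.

a₁₂a₂₁/(a₁₁a₂₂) = (-3)·(6) / ((6)·(-7)) = 0.428571
ρ = √|0.428571| = √0.428571 = 0.655
ρ < 1, so Jacobi converges

0.655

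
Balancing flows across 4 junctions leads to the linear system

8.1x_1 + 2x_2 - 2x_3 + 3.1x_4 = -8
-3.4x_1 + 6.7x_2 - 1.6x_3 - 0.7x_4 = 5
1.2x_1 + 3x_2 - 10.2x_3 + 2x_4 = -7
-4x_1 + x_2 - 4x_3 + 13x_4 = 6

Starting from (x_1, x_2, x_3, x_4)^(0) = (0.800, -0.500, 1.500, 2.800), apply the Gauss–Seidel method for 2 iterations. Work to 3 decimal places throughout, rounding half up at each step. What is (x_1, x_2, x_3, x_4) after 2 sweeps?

(-0.952, 0.589, 0.809, 0.372)

Iteration 1:
  x_1 = (-8 - (2)·-0.500 - (-2)·1.500 - (3.1)·2.800) / (8.1) = -1.565
  x_2 = (5 - (-3.4)·-1.565 - (-1.6)·1.500 - (-0.7)·2.800) / (6.7) = 0.603
  x_3 = (-7 - (1.2)·-1.565 - (3)·0.603 - (2)·2.800) / (-10.2) = 1.229
  x_4 = (6 - (-4)·-1.565 - (1)·0.603 - (-4)·1.229) / (13) = 0.312
Iteration 2:
  x_1 = (-8 - (2)·0.603 - (-2)·1.229 - (3.1)·0.312) / (8.1) = -0.952
  x_2 = (5 - (-3.4)·-0.952 - (-1.6)·1.229 - (-0.7)·0.312) / (6.7) = 0.589
  x_3 = (-7 - (1.2)·-0.952 - (3)·0.589 - (2)·0.312) / (-10.2) = 0.809
  x_4 = (6 - (-4)·-0.952 - (1)·0.589 - (-4)·0.809) / (13) = 0.372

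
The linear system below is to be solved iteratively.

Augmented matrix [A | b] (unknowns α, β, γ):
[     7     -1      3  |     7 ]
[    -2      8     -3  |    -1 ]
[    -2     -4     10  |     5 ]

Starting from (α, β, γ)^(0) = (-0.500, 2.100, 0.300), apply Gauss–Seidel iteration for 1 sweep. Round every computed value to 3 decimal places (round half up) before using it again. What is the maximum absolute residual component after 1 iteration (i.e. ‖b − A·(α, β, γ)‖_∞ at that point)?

Iteration 1:
  α = (7 - (-1)·2.100 - (3)·0.300) / (7) = 1.171
  β = (-1 - (-2)·1.171 - (-3)·0.300) / (8) = 0.280
  γ = (5 - (-2)·1.171 - (-4)·0.280) / (10) = 0.846
Residual b − A·x = (-3.455, 1.640, 0.002); ∞-norm = 3.455

3.455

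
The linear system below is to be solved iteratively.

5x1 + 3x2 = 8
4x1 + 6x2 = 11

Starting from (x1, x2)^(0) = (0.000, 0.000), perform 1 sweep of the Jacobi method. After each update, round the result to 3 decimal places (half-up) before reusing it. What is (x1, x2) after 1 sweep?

Iteration 1:
  x1 = (8 - (3)·0.000) / (5) = 1.600
  x2 = (11 - (4)·0.000) / (6) = 1.833

(1.600, 1.833)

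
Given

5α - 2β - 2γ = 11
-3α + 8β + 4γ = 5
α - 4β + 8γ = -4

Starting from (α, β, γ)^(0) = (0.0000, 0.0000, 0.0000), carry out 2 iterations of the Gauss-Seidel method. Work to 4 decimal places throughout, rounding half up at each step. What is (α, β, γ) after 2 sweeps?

Iteration 1:
  α = (11 - (-2)·0.0000 - (-2)·0.0000) / (5) = 2.2000
  β = (5 - (-3)·2.2000 - (4)·0.0000) / (8) = 1.4500
  γ = (-4 - (1)·2.2000 - (-4)·1.4500) / (8) = -0.0500
Iteration 2:
  α = (11 - (-2)·1.4500 - (-2)·-0.0500) / (5) = 2.7600
  β = (5 - (-3)·2.7600 - (4)·-0.0500) / (8) = 1.6850
  γ = (-4 - (1)·2.7600 - (-4)·1.6850) / (8) = -0.0025

(2.7600, 1.6850, -0.0025)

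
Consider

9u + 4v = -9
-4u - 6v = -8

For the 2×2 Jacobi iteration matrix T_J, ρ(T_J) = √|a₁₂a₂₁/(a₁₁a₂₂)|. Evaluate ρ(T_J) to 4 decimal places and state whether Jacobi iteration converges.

a₁₂a₂₁/(a₁₁a₂₂) = (4)·(-4) / ((9)·(-6)) = 0.296296
ρ = √|0.296296| = √0.296296 = 0.5443
ρ < 1, so Jacobi converges

0.5443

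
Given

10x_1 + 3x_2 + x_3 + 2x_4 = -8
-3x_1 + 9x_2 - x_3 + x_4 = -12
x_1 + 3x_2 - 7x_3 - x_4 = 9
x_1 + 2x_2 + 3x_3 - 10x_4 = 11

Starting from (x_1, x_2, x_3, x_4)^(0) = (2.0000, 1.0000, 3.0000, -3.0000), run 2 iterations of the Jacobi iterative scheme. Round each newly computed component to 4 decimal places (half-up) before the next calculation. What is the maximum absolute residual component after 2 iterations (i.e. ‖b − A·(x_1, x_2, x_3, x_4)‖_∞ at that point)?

9.0457

Iteration 1:
  x_1 = (-8 - (3)·1.0000 - (1)·3.0000 - (2)·-3.0000) / (10) = -0.8000
  x_2 = (-12 - (-3)·2.0000 - (-1)·3.0000 - (1)·-3.0000) / (9) = 0.0000
  x_3 = (9 - (1)·2.0000 - (3)·1.0000 - (-1)·-3.0000) / (-7) = -0.1429
  x_4 = (11 - (1)·2.0000 - (2)·1.0000 - (3)·3.0000) / (-10) = 0.2000
Iteration 2:
  x_1 = (-8 - (3)·0.0000 - (1)·-0.1429 - (2)·0.2000) / (10) = -0.8257
  x_2 = (-12 - (-3)·-0.8000 - (-1)·-0.1429 - (1)·0.2000) / (9) = -1.6381
  x_3 = (9 - (1)·-0.8000 - (3)·0.0000 - (-1)·0.2000) / (-7) = -1.4286
  x_4 = (11 - (1)·-0.8000 - (2)·0.0000 - (3)·-0.1429) / (-10) = -1.2229
Residual b − A·x = (9.0457, 0.0601, 3.5169, 7.1587); ∞-norm = 9.0457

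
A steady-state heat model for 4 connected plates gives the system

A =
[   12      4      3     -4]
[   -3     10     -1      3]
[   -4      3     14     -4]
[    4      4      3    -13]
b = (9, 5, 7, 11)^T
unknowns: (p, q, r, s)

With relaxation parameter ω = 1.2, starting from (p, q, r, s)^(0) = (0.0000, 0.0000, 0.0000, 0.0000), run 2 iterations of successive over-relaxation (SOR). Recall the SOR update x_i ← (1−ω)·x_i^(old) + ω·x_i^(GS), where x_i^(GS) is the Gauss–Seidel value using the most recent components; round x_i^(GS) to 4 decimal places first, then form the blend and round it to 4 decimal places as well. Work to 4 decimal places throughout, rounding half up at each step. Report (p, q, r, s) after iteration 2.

(0.0866, 0.5831, 0.2921, -0.6560)

Iteration 1:
  p: GS value = (9 - (4)·0.0000 - (3)·0.0000 - (-4)·0.0000) / (12) = 0.7500;  p ← (1−ω)·0.0000 + ω·0.7500 = 0.9000
  q: GS value = (5 - (-3)·0.9000 - (-1)·0.0000 - (3)·0.0000) / (10) = 0.7700;  q ← (1−ω)·0.0000 + ω·0.7700 = 0.9240
  r: GS value = (7 - (-4)·0.9000 - (3)·0.9240 - (-4)·0.0000) / (14) = 0.5591;  r ← (1−ω)·0.0000 + ω·0.5591 = 0.6709
  s: GS value = (11 - (4)·0.9000 - (4)·0.9240 - (3)·0.6709) / (-13) = -0.1301;  s ← (1−ω)·0.0000 + ω·-0.1301 = -0.1561
Iteration 2:
  p: GS value = (9 - (4)·0.9240 - (3)·0.6709 - (-4)·-0.1561) / (12) = 0.2222;  p ← (1−ω)·0.9000 + ω·0.2222 = 0.0866
  q: GS value = (5 - (-3)·0.0866 - (-1)·0.6709 - (3)·-0.1561) / (10) = 0.6399;  q ← (1−ω)·0.9240 + ω·0.6399 = 0.5831
  r: GS value = (7 - (-4)·0.0866 - (3)·0.5831 - (-4)·-0.1561) / (14) = 0.3552;  r ← (1−ω)·0.6709 + ω·0.3552 = 0.2921
  s: GS value = (11 - (4)·0.0866 - (4)·0.5831 - (3)·0.2921) / (-13) = -0.5727;  s ← (1−ω)·-0.1561 + ω·-0.5727 = -0.6560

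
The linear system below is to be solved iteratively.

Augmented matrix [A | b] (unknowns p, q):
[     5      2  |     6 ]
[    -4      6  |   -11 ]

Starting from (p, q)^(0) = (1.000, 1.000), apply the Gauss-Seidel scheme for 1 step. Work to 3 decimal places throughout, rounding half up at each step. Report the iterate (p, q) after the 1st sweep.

Iteration 1:
  p = (6 - (2)·1.000) / (5) = 0.800
  q = (-11 - (-4)·0.800) / (6) = -1.300

(0.800, -1.300)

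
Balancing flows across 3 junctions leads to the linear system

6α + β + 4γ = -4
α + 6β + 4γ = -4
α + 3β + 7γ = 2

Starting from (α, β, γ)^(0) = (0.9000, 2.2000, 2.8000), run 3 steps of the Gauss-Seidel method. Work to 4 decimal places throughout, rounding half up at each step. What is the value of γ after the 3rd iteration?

0.9749

Iteration 1:
  α = (-4 - (1)·2.2000 - (4)·2.8000) / (6) = -2.9000
  β = (-4 - (1)·-2.9000 - (4)·2.8000) / (6) = -2.0500
  γ = (2 - (1)·-2.9000 - (3)·-2.0500) / (7) = 1.5786
Iteration 2:
  α = (-4 - (1)·-2.0500 - (4)·1.5786) / (6) = -1.3774
  β = (-4 - (1)·-1.3774 - (4)·1.5786) / (6) = -1.4895
  γ = (2 - (1)·-1.3774 - (3)·-1.4895) / (7) = 1.1208
Iteration 3:
  α = (-4 - (1)·-1.4895 - (4)·1.1208) / (6) = -1.1656
  β = (-4 - (1)·-1.1656 - (4)·1.1208) / (6) = -1.2196
  γ = (2 - (1)·-1.1656 - (3)·-1.2196) / (7) = 0.9749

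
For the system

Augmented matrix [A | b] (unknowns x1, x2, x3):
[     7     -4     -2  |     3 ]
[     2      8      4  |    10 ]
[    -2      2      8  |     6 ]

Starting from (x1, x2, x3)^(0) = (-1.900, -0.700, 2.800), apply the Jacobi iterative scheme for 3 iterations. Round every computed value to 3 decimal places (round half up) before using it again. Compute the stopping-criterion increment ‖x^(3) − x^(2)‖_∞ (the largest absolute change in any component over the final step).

Iteration 1:
  x1 = (3 - (-4)·-0.700 - (-2)·2.800) / (7) = 0.829
  x2 = (10 - (2)·-1.900 - (4)·2.800) / (8) = 0.325
  x3 = (6 - (-2)·-1.900 - (2)·-0.700) / (8) = 0.450
Iteration 2:
  x1 = (3 - (-4)·0.325 - (-2)·0.450) / (7) = 0.743
  x2 = (10 - (2)·0.829 - (4)·0.450) / (8) = 0.818
  x3 = (6 - (-2)·0.829 - (2)·0.325) / (8) = 0.876
Iteration 3:
  x1 = (3 - (-4)·0.818 - (-2)·0.876) / (7) = 1.146
  x2 = (10 - (2)·0.743 - (4)·0.876) / (8) = 0.626
  x3 = (6 - (-2)·0.743 - (2)·0.818) / (8) = 0.731
Change: (0.403, -0.192, -0.145) → max |·| = 0.403

0.403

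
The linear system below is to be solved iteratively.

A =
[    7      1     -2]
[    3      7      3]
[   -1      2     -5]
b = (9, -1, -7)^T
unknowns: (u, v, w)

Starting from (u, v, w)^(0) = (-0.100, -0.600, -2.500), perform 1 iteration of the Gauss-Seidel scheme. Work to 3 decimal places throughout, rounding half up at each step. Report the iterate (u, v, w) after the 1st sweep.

Iteration 1:
  u = (9 - (1)·-0.600 - (-2)·-2.500) / (7) = 0.657
  v = (-1 - (3)·0.657 - (3)·-2.500) / (7) = 0.647
  w = (-7 - (-1)·0.657 - (2)·0.647) / (-5) = 1.527

(0.657, 0.647, 1.527)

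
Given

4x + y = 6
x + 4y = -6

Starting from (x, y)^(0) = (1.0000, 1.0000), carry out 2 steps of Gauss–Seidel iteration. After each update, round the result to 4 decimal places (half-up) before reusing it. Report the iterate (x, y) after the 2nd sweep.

Iteration 1:
  x = (6 - (1)·1.0000) / (4) = 1.2500
  y = (-6 - (1)·1.2500) / (4) = -1.8125
Iteration 2:
  x = (6 - (1)·-1.8125) / (4) = 1.9531
  y = (-6 - (1)·1.9531) / (4) = -1.9883

(1.9531, -1.9883)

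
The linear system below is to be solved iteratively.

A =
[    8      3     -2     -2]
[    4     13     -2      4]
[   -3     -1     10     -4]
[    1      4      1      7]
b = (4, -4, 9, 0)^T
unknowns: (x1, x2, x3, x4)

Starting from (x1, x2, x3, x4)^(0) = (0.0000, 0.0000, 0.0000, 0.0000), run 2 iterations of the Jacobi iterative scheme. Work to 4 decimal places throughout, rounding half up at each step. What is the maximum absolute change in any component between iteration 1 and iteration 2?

0.3404

Iteration 1:
  x1 = (4 - (3)·0.0000 - (-2)·0.0000 - (-2)·0.0000) / (8) = 0.5000
  x2 = (-4 - (4)·0.0000 - (-2)·0.0000 - (4)·0.0000) / (13) = -0.3077
  x3 = (9 - (-3)·0.0000 - (-1)·0.0000 - (-4)·0.0000) / (10) = 0.9000
  x4 = (0 - (1)·0.0000 - (4)·0.0000 - (1)·0.0000) / (7) = 0.0000
Iteration 2:
  x1 = (4 - (3)·-0.3077 - (-2)·0.9000 - (-2)·0.0000) / (8) = 0.8404
  x2 = (-4 - (4)·0.5000 - (-2)·0.9000 - (4)·0.0000) / (13) = -0.3231
  x3 = (9 - (-3)·0.5000 - (-1)·-0.3077 - (-4)·0.0000) / (10) = 1.0192
  x4 = (0 - (1)·0.5000 - (4)·-0.3077 - (1)·0.9000) / (7) = -0.0242
Change: (0.3404, -0.0154, 0.1192, -0.0242) → max |·| = 0.3404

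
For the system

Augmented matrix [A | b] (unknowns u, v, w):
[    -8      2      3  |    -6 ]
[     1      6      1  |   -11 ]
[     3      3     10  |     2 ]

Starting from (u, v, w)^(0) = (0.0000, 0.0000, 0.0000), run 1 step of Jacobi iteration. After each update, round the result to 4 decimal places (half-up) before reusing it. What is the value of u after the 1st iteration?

0.7500

Iteration 1:
  u = (-6 - (2)·0.0000 - (3)·0.0000) / (-8) = 0.7500
  v = (-11 - (1)·0.0000 - (1)·0.0000) / (6) = -1.8333
  w = (2 - (3)·0.0000 - (3)·0.0000) / (10) = 0.2000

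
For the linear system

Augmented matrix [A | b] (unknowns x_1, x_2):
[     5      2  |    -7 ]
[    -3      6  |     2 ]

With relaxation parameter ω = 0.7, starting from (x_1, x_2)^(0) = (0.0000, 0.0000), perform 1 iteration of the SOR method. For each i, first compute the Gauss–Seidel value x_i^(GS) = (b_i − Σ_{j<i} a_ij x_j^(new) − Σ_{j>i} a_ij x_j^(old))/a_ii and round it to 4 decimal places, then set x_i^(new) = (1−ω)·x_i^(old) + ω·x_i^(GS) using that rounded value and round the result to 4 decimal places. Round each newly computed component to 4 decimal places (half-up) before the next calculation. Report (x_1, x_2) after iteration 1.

(-0.9800, -0.1097)

Iteration 1:
  x_1: GS value = (-7 - (2)·0.0000) / (5) = -1.4000;  x_1 ← (1−ω)·0.0000 + ω·-1.4000 = -0.9800
  x_2: GS value = (2 - (-3)·-0.9800) / (6) = -0.1567;  x_2 ← (1−ω)·0.0000 + ω·-0.1567 = -0.1097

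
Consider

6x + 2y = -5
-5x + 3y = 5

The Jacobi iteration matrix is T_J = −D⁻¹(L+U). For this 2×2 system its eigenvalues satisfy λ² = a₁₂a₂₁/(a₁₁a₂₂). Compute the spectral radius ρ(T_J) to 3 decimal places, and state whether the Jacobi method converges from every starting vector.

a₁₂a₂₁/(a₁₁a₂₂) = (2)·(-5) / ((6)·(3)) = -0.555556
ρ = √|-0.555556| = √0.555556 = 0.745
ρ < 1, so Jacobi converges

0.745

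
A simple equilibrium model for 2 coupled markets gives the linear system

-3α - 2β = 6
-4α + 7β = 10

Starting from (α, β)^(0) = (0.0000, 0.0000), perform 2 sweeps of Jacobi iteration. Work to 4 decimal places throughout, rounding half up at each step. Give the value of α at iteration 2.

-2.9524

Iteration 1:
  α = (6 - (-2)·0.0000) / (-3) = -2.0000
  β = (10 - (-4)·0.0000) / (7) = 1.4286
Iteration 2:
  α = (6 - (-2)·1.4286) / (-3) = -2.9524
  β = (10 - (-4)·-2.0000) / (7) = 0.2857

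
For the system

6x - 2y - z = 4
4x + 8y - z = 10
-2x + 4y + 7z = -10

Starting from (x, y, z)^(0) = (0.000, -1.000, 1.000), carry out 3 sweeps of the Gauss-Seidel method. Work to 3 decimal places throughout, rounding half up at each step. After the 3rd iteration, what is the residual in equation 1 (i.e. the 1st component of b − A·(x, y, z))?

Iteration 1:
  x = (4 - (-2)·-1.000 - (-1)·1.000) / (6) = 0.500
  y = (10 - (4)·0.500 - (-1)·1.000) / (8) = 1.125
  z = (-10 - (-2)·0.500 - (4)·1.125) / (7) = -1.929
Iteration 2:
  x = (4 - (-2)·1.125 - (-1)·-1.929) / (6) = 0.720
  y = (10 - (4)·0.720 - (-1)·-1.929) / (8) = 0.649
  z = (-10 - (-2)·0.720 - (4)·0.649) / (7) = -1.594
Iteration 3:
  x = (4 - (-2)·0.649 - (-1)·-1.594) / (6) = 0.617
  y = (10 - (4)·0.617 - (-1)·-1.594) / (8) = 0.742
  z = (-10 - (-2)·0.617 - (4)·0.742) / (7) = -1.676
Residual b − A·x = (0.106, -0.080, -0.002)

0.106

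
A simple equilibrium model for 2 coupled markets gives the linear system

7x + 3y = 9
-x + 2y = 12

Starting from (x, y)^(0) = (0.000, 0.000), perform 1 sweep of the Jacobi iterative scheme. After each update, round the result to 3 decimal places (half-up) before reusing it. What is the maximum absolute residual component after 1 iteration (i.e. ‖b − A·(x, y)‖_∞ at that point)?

Iteration 1:
  x = (9 - (3)·0.000) / (7) = 1.286
  y = (12 - (-1)·0.000) / (2) = 6.000
Residual b − A·x = (-18.002, 1.286); ∞-norm = 18.002

18.002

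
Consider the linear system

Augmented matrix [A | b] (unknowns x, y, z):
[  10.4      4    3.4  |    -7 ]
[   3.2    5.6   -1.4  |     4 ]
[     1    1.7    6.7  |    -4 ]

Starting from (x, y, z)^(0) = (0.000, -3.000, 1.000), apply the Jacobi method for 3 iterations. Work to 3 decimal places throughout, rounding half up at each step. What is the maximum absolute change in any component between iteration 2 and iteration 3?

0.458

Iteration 1:
  x = (-7 - (4)·-3.000 - (3.4)·1.000) / (10.4) = 0.154
  y = (4 - (3.2)·0.000 - (-1.4)·1.000) / (5.6) = 0.964
  z = (-4 - (1)·0.000 - (1.7)·-3.000) / (6.7) = 0.164
Iteration 2:
  x = (-7 - (4)·0.964 - (3.4)·0.164) / (10.4) = -1.097
  y = (4 - (3.2)·0.154 - (-1.4)·0.164) / (5.6) = 0.667
  z = (-4 - (1)·0.154 - (1.7)·0.964) / (6.7) = -0.865
Iteration 3:
  x = (-7 - (4)·0.667 - (3.4)·-0.865) / (10.4) = -0.647
  y = (4 - (3.2)·-1.097 - (-1.4)·-0.865) / (5.6) = 1.125
  z = (-4 - (1)·-1.097 - (1.7)·0.667) / (6.7) = -0.603
Change: (0.450, 0.458, 0.262) → max |·| = 0.458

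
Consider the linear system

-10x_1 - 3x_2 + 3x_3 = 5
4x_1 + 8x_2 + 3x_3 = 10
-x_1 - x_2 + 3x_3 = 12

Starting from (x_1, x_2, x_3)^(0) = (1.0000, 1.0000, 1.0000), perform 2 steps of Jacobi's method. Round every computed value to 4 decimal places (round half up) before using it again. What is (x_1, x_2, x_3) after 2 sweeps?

(0.7875, -0.2500, 3.9583)

Iteration 1:
  x_1 = (5 - (-3)·1.0000 - (3)·1.0000) / (-10) = -0.5000
  x_2 = (10 - (4)·1.0000 - (3)·1.0000) / (8) = 0.3750
  x_3 = (12 - (-1)·1.0000 - (-1)·1.0000) / (3) = 4.6667
Iteration 2:
  x_1 = (5 - (-3)·0.3750 - (3)·4.6667) / (-10) = 0.7875
  x_2 = (10 - (4)·-0.5000 - (3)·4.6667) / (8) = -0.2500
  x_3 = (12 - (-1)·-0.5000 - (-1)·0.3750) / (3) = 3.9583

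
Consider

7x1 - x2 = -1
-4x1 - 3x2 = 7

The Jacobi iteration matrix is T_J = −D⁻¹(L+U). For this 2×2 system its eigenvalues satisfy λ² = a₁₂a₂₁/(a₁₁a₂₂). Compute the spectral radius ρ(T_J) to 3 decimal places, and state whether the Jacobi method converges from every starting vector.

a₁₂a₂₁/(a₁₁a₂₂) = (-1)·(-4) / ((7)·(-3)) = -0.190476
ρ = √|-0.190476| = √0.190476 = 0.436
ρ < 1, so Jacobi converges

0.436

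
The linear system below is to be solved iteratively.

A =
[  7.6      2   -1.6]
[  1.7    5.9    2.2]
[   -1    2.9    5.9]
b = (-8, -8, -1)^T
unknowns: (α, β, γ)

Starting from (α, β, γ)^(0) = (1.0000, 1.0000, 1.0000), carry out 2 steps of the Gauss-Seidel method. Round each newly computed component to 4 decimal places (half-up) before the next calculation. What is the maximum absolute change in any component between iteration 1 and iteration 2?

Iteration 1:
  α = (-8 - (2)·1.0000 - (-1.6)·1.0000) / (7.6) = -1.1053
  β = (-8 - (1.7)·-1.1053 - (2.2)·1.0000) / (5.9) = -1.4103
  γ = (-1 - (-1)·-1.1053 - (2.9)·-1.4103) / (5.9) = 0.3364
Iteration 2:
  α = (-8 - (2)·-1.4103 - (-1.6)·0.3364) / (7.6) = -0.6107
  β = (-8 - (1.7)·-0.6107 - (2.2)·0.3364) / (5.9) = -1.3054
  γ = (-1 - (-1)·-0.6107 - (2.9)·-1.3054) / (5.9) = 0.3686
Change: (0.4946, 0.1049, 0.0322) → max |·| = 0.4946

0.4946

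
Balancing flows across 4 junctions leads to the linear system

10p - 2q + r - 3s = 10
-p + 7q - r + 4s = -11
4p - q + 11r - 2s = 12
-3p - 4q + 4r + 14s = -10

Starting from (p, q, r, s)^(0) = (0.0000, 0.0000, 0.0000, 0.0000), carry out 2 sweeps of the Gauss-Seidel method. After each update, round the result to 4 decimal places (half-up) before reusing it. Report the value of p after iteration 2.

Iteration 1:
  p = (10 - (-2)·0.0000 - (1)·0.0000 - (-3)·0.0000) / (10) = 1.0000
  q = (-11 - (-1)·1.0000 - (-1)·0.0000 - (4)·0.0000) / (7) = -1.4286
  r = (12 - (4)·1.0000 - (-1)·-1.4286 - (-2)·0.0000) / (11) = 0.5974
  s = (-10 - (-3)·1.0000 - (-4)·-1.4286 - (4)·0.5974) / (14) = -1.0789
Iteration 2:
  p = (10 - (-2)·-1.4286 - (1)·0.5974 - (-3)·-1.0789) / (10) = 0.3309
  q = (-11 - (-1)·0.3309 - (-1)·0.5974 - (4)·-1.0789) / (7) = -0.8223
  r = (12 - (4)·0.3309 - (-1)·-0.8223 - (-2)·-1.0789) / (11) = 0.6997
  s = (-10 - (-3)·0.3309 - (-4)·-0.8223 - (4)·0.6997) / (14) = -1.0782

0.3309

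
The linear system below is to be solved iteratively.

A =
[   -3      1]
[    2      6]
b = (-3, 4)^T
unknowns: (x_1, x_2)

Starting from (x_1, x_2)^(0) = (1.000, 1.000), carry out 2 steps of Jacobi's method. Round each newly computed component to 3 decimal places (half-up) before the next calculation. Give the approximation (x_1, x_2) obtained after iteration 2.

(1.111, 0.222)

Iteration 1:
  x_1 = (-3 - (1)·1.000) / (-3) = 1.333
  x_2 = (4 - (2)·1.000) / (6) = 0.333
Iteration 2:
  x_1 = (-3 - (1)·0.333) / (-3) = 1.111
  x_2 = (4 - (2)·1.333) / (6) = 0.222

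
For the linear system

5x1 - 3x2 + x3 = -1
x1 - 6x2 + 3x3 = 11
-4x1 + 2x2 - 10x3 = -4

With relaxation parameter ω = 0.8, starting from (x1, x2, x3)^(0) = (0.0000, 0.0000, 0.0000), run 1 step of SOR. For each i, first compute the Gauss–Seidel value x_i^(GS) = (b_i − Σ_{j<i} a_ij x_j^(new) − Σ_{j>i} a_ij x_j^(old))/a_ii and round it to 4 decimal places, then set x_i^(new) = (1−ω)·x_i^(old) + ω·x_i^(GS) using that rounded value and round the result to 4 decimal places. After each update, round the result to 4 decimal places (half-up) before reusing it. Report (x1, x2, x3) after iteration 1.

Iteration 1:
  x1: GS value = (-1 - (-3)·0.0000 - (1)·0.0000) / (5) = -0.2000;  x1 ← (1−ω)·0.0000 + ω·-0.2000 = -0.1600
  x2: GS value = (11 - (1)·-0.1600 - (3)·0.0000) / (-6) = -1.8600;  x2 ← (1−ω)·0.0000 + ω·-1.8600 = -1.4880
  x3: GS value = (-4 - (-4)·-0.1600 - (2)·-1.4880) / (-10) = 0.1664;  x3 ← (1−ω)·0.0000 + ω·0.1664 = 0.1331

(-0.1600, -1.4880, 0.1331)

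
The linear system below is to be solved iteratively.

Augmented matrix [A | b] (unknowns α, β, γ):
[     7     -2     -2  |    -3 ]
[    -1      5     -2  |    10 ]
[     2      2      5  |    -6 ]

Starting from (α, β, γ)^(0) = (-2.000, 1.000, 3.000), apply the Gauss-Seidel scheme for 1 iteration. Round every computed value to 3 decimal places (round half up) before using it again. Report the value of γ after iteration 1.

-2.823

Iteration 1:
  α = (-3 - (-2)·1.000 - (-2)·3.000) / (7) = 0.714
  β = (10 - (-1)·0.714 - (-2)·3.000) / (5) = 3.343
  γ = (-6 - (2)·0.714 - (2)·3.343) / (5) = -2.823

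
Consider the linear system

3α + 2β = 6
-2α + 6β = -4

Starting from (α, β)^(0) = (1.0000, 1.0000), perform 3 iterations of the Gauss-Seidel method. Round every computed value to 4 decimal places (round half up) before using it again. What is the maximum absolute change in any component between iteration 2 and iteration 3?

Iteration 1:
  α = (6 - (2)·1.0000) / (3) = 1.3333
  β = (-4 - (-2)·1.3333) / (6) = -0.2222
Iteration 2:
  α = (6 - (2)·-0.2222) / (3) = 2.1481
  β = (-4 - (-2)·2.1481) / (6) = 0.0494
Iteration 3:
  α = (6 - (2)·0.0494) / (3) = 1.9671
  β = (-4 - (-2)·1.9671) / (6) = -0.0110
Change: (-0.1810, -0.0604) → max |·| = 0.1810

0.1810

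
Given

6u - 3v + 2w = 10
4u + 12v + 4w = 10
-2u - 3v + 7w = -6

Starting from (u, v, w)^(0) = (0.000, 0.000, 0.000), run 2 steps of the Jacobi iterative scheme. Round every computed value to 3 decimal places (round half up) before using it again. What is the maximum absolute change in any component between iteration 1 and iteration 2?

Iteration 1:
  u = (10 - (-3)·0.000 - (2)·0.000) / (6) = 1.667
  v = (10 - (4)·0.000 - (4)·0.000) / (12) = 0.833
  w = (-6 - (-2)·0.000 - (-3)·0.000) / (7) = -0.857
Iteration 2:
  u = (10 - (-3)·0.833 - (2)·-0.857) / (6) = 2.369
  v = (10 - (4)·1.667 - (4)·-0.857) / (12) = 0.563
  w = (-6 - (-2)·1.667 - (-3)·0.833) / (7) = -0.024
Change: (0.702, -0.270, 0.833) → max |·| = 0.833

0.833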